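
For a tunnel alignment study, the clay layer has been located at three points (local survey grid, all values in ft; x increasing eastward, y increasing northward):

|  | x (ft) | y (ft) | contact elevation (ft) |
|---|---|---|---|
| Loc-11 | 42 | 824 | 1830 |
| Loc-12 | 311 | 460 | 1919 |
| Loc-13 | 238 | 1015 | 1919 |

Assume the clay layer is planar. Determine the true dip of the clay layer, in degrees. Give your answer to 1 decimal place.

22.1°

Two edge vectors: Loc-11→Loc-12 = (269, -364, 89), Loc-11→Loc-13 = (196, 191, 89).
Normal n = (Loc-11→Loc-12) × (Loc-11→Loc-13) = (-49395, -6497, 122723).
So ∂z/∂x = −n_x/n_z = 0.40249 and ∂z/∂y = −n_y/n_z = 0.05294.
Gradient magnitude |∇z| = √(a² + b²) = √(0.16200 + 0.00280) = 0.40596.
True dip = arctan(0.40596) = 22.1°, dipping toward W (azimuth ≈ 263°).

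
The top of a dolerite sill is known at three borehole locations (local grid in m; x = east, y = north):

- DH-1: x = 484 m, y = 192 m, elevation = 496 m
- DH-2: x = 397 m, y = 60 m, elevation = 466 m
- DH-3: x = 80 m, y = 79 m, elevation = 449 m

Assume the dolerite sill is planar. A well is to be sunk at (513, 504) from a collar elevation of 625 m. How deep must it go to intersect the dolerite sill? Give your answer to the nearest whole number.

Two edge vectors: DH-1→DH-2 = (-87, -132, -30), DH-1→DH-3 = (-404, -113, -47).
Normal n = (DH-1→DH-2) × (DH-1→DH-3) = (2814, 8031, -43497).
So ∂z/∂x = −n_x/n_z = 0.06469 and ∂z/∂y = −n_y/n_z = 0.18463.
Intercept c from DH-1: 496 − 31.31 − 35.45 = 429.24.
At (513, 504): z_contact = 33.2 + 93.1 + 429.24 = 555.5 m.
Depth below ground = 625 − 555.5 = 70 m.

70 m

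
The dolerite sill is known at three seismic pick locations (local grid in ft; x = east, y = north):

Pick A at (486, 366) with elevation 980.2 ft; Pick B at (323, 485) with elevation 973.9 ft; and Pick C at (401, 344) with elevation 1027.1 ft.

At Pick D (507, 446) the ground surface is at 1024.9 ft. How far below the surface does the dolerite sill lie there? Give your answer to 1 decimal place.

Let the plane be z = a·x + b·y + c.
Pick B−Pick A: −163a + 119b = −6.3;  Pick C−Pick A: −85a − 22b = 46.9.
Solving gives a = −0.39723, b = −0.59705.
Then c = 980.2 − a·486 − b·366 = 1391.78.
At (507, 446): z_contact = −201.40 − 266.28 + 1391.78 = 924.09 ft.
Depth below ground = 1024.9 − 924.09 = 100.8 ft.

100.8 ft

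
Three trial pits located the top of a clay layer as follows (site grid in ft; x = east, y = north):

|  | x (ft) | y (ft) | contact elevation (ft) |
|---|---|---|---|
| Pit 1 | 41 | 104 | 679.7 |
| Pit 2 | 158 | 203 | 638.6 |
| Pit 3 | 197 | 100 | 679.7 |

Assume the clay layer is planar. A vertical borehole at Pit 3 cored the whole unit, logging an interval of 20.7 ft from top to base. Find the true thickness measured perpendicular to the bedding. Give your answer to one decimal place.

19.2 ft

Let the plane be z = a·x + b·y + c.
Pit 2−Pit 1: 117a + 99b = −41.1;  Pit 3−Pit 1: 156a − 4b = 0.
Solving gives a = −0.01033, b = −0.40294.
|∇z| = √(a²+b²) = 0.40307, so dip δ = arctan(0.40307) = 21.95°.
True thickness = vertical thickness × cos δ = 20.7 × cos 21.95° = 19.2 ft.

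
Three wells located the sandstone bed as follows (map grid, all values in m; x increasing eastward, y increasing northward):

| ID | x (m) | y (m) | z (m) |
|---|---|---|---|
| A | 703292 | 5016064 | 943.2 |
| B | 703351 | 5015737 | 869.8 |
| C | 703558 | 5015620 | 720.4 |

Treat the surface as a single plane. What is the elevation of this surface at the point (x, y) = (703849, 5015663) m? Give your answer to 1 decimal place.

532.1 m

Two edge vectors: A→B = (59, -327, -73.4), A→C = (266, -444, -222.8).
Normal n = (A→B) × (A→C) = (40266, -6379.2, 60786).
So ∂z/∂x = −n_x/n_z = −0.662422268 and ∂z/∂y = −n_y/n_z = 0.104945218.
Intercept c from A: 943.2 + 465876.28 − 526411.93 = −59592.45.
At (703849, 5015663): z = −466245.3 + 526369.8 − 59592.45 = 532.1 m.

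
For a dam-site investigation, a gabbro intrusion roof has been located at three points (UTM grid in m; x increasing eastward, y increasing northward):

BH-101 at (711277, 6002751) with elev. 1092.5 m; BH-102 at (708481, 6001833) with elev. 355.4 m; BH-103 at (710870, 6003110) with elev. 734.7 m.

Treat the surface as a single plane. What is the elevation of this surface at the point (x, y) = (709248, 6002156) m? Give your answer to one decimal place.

521.4 m

Two edge vectors: BH-101→BH-102 = (-2796, -918, -737.1), BH-101→BH-103 = (-407, 359, -357.8).
Normal n = (BH-101→BH-102) × (BH-101→BH-103) = (593079.3, -700409.1, -1377390).
So ∂z/∂x = −n_x/n_z = 0.430581970 and ∂z/∂y = −n_y/n_z = −0.508504563.
Intercept c from BH-101: 1092.5 − 306263.05 + 3052426.27 = 2747255.72.
At (709248, 6002156): z = 305389.4 − 3052123.7 + 2747255.72 = 521.4 m.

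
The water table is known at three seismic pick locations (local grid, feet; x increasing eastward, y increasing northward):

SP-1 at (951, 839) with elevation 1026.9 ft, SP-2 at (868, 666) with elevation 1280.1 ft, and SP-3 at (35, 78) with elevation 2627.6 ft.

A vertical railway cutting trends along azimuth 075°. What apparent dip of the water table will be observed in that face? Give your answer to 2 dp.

Two edge vectors: SP-1→SP-2 = (-83, -173, 253.2), SP-1→SP-3 = (-916, -761, 1600.7).
Normal n = (SP-1→SP-2) × (SP-1→SP-3) = (-84235.9, -99073.1, -95305).
So ∂z/∂x = −n_x/n_z = −0.88386 and ∂z/∂y = −n_y/n_z = −1.03954.
Unit vector along 075° is (sin 75°, cos 75°) = (0.9659, 0.2588).
Slope in that direction = a·(0.9659) + b·(0.2588) = −1.12279.
Apparent dip = arctan|1.12279| = 48.31° (true dip is 53.8°, so apparent ≤ true as expected).

48.31°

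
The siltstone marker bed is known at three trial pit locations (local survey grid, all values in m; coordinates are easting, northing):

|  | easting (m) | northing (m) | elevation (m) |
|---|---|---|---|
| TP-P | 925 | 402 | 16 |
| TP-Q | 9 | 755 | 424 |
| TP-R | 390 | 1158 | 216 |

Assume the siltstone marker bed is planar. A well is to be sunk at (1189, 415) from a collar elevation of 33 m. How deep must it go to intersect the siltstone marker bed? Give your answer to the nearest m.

Let the plane be z = a·easting + b·northing + c.
TP-Q−TP-P: −916a + 353b = 408;  TP-R−TP-P: −535a + 756b = 200.
Solving gives a = −0.47226, b = −0.06965.
Then c = 16 − a·925 − b·402 = 480.84.
At (1189, 415): z_contact = −561.5 − 28.9 + 480.84 = -109.6 m.
Depth below ground = 33 − (-109.6) = 143 m.

143 m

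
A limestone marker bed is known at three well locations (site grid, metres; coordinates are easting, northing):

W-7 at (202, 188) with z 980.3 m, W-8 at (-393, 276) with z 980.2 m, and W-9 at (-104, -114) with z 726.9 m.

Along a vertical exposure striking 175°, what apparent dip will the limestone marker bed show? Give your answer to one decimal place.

35.7°

Two edge vectors: W-7→W-8 = (-595, 88, -0.1), W-7→W-9 = (-306, -302, -253.4).
Normal n = (W-7→W-8) × (W-7→W-9) = (-22329.4, -150742.4, 206618).
So ∂z/∂easting = −n_x/n_z = 0.10807 and ∂z/∂northing = −n_y/n_z = 0.72957.
Unit vector along 175° is (sin 175°, cos 175°) = (0.0872, -0.9962).
Slope in that direction = a·(0.0872) + b·(-0.9962) = −0.71738.
Apparent dip = arctan|0.71738| = 35.7° (true dip is 36.4°, so apparent ≤ true as expected).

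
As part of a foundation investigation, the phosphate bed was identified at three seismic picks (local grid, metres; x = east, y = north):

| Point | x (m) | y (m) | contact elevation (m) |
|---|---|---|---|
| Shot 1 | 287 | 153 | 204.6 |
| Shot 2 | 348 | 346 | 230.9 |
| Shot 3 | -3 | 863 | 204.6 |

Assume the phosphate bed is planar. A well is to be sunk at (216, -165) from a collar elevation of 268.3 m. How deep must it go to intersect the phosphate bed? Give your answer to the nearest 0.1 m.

Let the plane be z = a·x + b·y + c.
Shot 2−Shot 1: 61a + 193b = 26.3;  Shot 3−Shot 1: −290a + 710b = 0.
Solving gives a = 0.18808, b = 0.07682.
Then c = 204.6 − a·287 − b·153 = 138.87.
At (216, -165): z_contact = 40.63 − 12.68 + 138.87 = 166.82 m.
Depth below ground = 268.3 − 166.82 = 101.5 m.

101.5 m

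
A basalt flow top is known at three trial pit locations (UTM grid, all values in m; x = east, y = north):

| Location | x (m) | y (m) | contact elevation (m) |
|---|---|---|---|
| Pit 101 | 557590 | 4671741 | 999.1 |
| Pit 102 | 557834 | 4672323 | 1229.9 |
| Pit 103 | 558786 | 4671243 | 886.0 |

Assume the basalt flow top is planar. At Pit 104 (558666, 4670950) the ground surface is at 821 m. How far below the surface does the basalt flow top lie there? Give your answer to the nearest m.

Two edge vectors: Pit 101→Pit 102 = (244, 582, 230.8), Pit 101→Pit 103 = (1196, -498, -113.1).
Normal n = (Pit 101→Pit 102) × (Pit 101→Pit 103) = (49114.2, 303633.2, -817584).
So ∂z/∂x = −n_x/n_z = 0.06007236 and ∂z/∂y = −n_y/n_z = 0.37137860.
Intercept c from Pit 101: 999.1 − 33495.75 − 1734984.62 = −1767481.27.
At (558666, 4670950): z_contact = 33560.4 + 1734690.9 − 1767481.27 = 770.0 m.
Depth below ground = 821 − 770.0 = 51 m.

51 m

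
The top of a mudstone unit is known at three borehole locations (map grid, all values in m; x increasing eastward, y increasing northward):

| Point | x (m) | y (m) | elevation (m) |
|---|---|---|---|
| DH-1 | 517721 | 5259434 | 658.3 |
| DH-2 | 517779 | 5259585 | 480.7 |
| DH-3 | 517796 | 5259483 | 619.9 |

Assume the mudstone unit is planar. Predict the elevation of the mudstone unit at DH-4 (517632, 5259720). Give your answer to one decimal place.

253.8 m

Two edge vectors: DH-1→DH-2 = (58, 151, -177.6), DH-1→DH-3 = (75, 49, -38.4).
Normal n = (DH-1→DH-2) × (DH-1→DH-3) = (2904, -11092.8, -8483).
So ∂z/∂x = −n_x/n_z = 0.342331722 and ∂z/∂y = −n_y/n_z = −1.307650595.
Intercept c from DH-1: 658.3 − 177232.32 + 6877502.00 = 6700927.98.
At (517632, 5259720): z = 177201.9 − 6877876.0 + 6700927.98 = 253.8 m.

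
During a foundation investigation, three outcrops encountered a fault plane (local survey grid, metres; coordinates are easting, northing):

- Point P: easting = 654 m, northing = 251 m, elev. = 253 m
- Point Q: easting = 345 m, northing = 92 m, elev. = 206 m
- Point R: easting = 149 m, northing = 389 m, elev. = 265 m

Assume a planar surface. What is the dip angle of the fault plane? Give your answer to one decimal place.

Let the plane be z = a·easting + b·northing + c.
Point Q−Point P: −309a − 159b = −47;  Point R−Point P: −505a + 138b = 12.
Solving gives a = 0.03724, b = 0.22323.
Gradient magnitude |∇z| = √(a² + b²) = √(0.00139 + 0.04983) = 0.22631.
True dip = arctan(0.22631) = 12.8°, dipping toward S (azimuth ≈ 189°).

12.8°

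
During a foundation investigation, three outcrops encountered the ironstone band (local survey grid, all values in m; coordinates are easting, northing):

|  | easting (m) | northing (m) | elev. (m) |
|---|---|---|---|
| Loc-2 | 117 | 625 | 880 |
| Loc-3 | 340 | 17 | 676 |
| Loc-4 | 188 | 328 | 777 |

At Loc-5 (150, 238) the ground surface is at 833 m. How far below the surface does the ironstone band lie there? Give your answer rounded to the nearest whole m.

92 m

Two edge vectors: Loc-2→Loc-3 = (223, -608, -204), Loc-2→Loc-4 = (71, -297, -103).
Normal n = (Loc-2→Loc-3) × (Loc-2→Loc-4) = (2036, 8485, -23063).
So ∂z/∂easting = −n_x/n_z = 0.08828 and ∂z/∂northing = −n_y/n_z = 0.36791.
Intercept c from Loc-2: 880 − 10.33 − 229.94 = 639.73.
At (150, 238): z_contact = 13.2 + 87.6 + 639.73 = 740.5 m.
Depth below ground = 833 − 740.5 = 92 m.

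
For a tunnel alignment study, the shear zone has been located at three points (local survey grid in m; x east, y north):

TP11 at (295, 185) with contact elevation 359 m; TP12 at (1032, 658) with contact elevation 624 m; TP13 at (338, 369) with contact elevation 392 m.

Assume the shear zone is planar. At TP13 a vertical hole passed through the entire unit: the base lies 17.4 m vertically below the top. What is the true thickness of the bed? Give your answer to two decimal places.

16.63 m

Two edge vectors: TP11→TP12 = (737, 473, 265), TP11→TP13 = (43, 184, 33).
Normal n = (TP11→TP12) × (TP11→TP13) = (-33151, -12926, 115269).
So ∂z/∂x = −n_x/n_z = 0.28760 and ∂z/∂y = −n_y/n_z = 0.11214.
|∇z| = √(a²+b²) = 0.30869, so dip δ = arctan(0.30869) = 17.15°.
True thickness = vertical thickness × cos δ = 17.4 × cos 17.15° = 16.63 m.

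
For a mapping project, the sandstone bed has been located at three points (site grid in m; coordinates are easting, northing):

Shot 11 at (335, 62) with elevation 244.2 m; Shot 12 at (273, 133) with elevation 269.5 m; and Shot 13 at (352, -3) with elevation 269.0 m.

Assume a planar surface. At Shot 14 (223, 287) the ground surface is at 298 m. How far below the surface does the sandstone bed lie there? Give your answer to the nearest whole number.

Let the plane be z = a·easting + b·northing + c.
Shot 12−Shot 11: −62a + 71b = 25.3;  Shot 13−Shot 11: 17a − 65b = 24.8.
Solving gives a = −1.20627, b = −0.69702.
Then c = 244.2 − a·335 − b·62 = 691.52.
At (223, 287): z_contact = −269.0 − 200.0 + 691.52 = 222.5 m.
Depth below ground = 298 − 222.5 = 76 m.

76 m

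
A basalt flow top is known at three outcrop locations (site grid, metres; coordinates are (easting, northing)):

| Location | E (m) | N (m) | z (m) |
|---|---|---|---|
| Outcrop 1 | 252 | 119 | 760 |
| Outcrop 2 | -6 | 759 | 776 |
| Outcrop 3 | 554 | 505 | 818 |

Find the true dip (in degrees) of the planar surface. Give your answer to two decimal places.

Let the plane be z = a·E + b·N + c.
Outcrop 2−Outcrop 1: −258a + 640b = 16;  Outcrop 3−Outcrop 1: 302a + 386b = 58.
Solving gives a = 0.10566, b = 0.06759.
Gradient magnitude |∇z| = √(a² + b²) = √(0.01116 + 0.00457) = 0.12543.
True dip = arctan(0.12543) = 7.15°, dipping toward WSW (azimuth ≈ 237°).

7.15°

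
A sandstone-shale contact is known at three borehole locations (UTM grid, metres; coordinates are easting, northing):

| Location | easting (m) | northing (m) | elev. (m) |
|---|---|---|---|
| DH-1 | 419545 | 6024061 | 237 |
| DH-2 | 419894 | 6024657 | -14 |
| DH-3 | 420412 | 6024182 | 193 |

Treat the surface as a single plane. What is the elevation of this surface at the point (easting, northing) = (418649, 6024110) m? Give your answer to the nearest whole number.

Let the plane be z = a·easting + b·northing + c.
DH-2−DH-1: 349a + 596b = −251;  DH-3−DH-1: 867a + 121b = −44.
Solving gives a = 0.00873967, b = −0.42625863.
Then c = 237 − a·419545 − b·6024061 = 2564378.32.
At (418649, 6024110): z = 3658.9 − 2567828.9 + 2564378.32 = 208.3 m.

208 m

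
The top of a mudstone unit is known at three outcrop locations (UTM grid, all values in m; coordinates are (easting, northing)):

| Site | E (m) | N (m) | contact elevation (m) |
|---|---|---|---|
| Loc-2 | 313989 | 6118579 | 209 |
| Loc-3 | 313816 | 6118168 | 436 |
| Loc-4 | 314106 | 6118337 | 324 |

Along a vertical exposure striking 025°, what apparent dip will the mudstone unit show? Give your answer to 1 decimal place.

26.8°

Two edge vectors: Loc-2→Loc-3 = (-173, -411, 227), Loc-2→Loc-4 = (117, -242, 115).
Normal n = (Loc-2→Loc-3) × (Loc-2→Loc-4) = (7669, 46454, 89953).
So ∂z/∂E = −n_x/n_z = −0.08526 and ∂z/∂N = −n_y/n_z = −0.51643.
Unit vector along 025° is (sin 25°, cos 25°) = (0.4226, 0.9063).
Slope in that direction = a·(0.4226) + b·(0.9063) = −0.50407.
Apparent dip = arctan|0.50407| = 26.8° (true dip is 27.6°, so apparent ≤ true as expected).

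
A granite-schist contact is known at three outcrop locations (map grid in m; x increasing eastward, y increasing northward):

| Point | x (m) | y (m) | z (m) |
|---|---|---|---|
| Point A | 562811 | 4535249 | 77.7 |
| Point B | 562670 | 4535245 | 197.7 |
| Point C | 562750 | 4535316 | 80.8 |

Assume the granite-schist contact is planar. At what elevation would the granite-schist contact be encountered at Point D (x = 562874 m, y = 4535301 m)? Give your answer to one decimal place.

Let the plane be z = a·x + b·y + c.
Point B−Point A: −141a − 4b = 120;  Point C−Point A: −61a + 67b = 3.1.
Solving gives a = −0.830915282, b = −0.710236302.
Then c = 77.7 − a·562811 − b·4535249 = 3688824.44.
At (562874, 4535301): z = −467700.6 − 3221135.4 + 3688824.44 = -11.6 m.

-11.6 m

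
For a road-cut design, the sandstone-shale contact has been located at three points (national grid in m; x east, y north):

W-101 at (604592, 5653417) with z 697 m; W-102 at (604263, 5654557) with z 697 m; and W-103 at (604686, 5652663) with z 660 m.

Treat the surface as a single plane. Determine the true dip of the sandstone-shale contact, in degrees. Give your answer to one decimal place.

17.3°

Two edge vectors: W-101→W-102 = (-329, 1140, 0), W-101→W-103 = (94, -754, -37).
Normal n = (W-101→W-102) × (W-101→W-103) = (-42180, -12173, 140906).
So ∂z/∂x = −n_x/n_z = 0.29935 and ∂z/∂y = −n_y/n_z = 0.08639.
Gradient magnitude |∇z| = √(a² + b²) = √(0.08961 + 0.00746) = 0.31157.
True dip = arctan(0.31157) = 17.3°, dipping toward WSW (azimuth ≈ 254°).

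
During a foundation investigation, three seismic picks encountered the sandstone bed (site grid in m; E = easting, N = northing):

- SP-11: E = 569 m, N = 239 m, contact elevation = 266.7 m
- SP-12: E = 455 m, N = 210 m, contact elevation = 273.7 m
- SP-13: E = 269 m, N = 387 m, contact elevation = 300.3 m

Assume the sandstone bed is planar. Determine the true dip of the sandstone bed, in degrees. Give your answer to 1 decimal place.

Let the plane be z = a·E + b·N + c.
SP-12−SP-11: −114a − 29b = 7;  SP-13−SP-11: −300a + 148b = 33.6.
Solving gives a = −0.07862, b = 0.06767.
Gradient magnitude |∇z| = √(a² + b²) = √(0.00618 + 0.00458) = 0.10373.
True dip = arctan(0.10373) = 5.9°, dipping toward SE (azimuth ≈ 131°).

5.9°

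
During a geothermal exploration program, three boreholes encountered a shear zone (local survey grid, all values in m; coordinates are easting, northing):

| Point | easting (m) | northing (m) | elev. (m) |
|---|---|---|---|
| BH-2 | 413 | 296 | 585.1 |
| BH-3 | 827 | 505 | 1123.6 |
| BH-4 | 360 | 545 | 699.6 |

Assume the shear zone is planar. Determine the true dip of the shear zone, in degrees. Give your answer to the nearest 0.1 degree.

Two edge vectors: BH-2→BH-3 = (414, 209, 538.5), BH-2→BH-4 = (-53, 249, 114.5).
Normal n = (BH-2→BH-3) × (BH-2→BH-4) = (-110156, -75943.5, 114163).
So ∂z/∂easting = −n_x/n_z = 0.96490 and ∂z/∂northing = −n_y/n_z = 0.66522.
Gradient magnitude |∇z| = √(a² + b²) = √(0.93103 + 0.44252) = 1.17199.
True dip = arctan(1.17199) = 49.5°, dipping toward SW (azimuth ≈ 235°).

49.5°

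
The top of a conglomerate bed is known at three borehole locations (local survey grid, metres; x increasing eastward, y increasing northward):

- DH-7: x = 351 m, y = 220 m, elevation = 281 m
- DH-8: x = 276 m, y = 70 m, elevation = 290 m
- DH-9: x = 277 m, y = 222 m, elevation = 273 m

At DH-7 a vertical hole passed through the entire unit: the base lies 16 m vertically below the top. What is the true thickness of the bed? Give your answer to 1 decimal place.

Let the plane be z = a·x + b·y + c.
DH-8−DH-7: −75a − 150b = 9;  DH-9−DH-7: −74a + 2b = −8.
Solving gives a = 0.10507, b = −0.11253.
|∇z| = √(a²+b²) = 0.15396, so dip δ = arctan(0.15396) = 8.75°.
True thickness = vertical thickness × cos δ = 16 × cos 8.75° = 15.8 m.

15.8 m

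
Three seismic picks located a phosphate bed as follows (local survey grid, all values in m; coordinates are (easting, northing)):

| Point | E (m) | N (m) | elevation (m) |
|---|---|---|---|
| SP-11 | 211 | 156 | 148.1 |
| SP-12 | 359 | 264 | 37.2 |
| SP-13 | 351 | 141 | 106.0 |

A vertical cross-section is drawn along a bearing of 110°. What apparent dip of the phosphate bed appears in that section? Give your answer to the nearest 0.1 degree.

Let the plane be z = a·E + b·N + c.
SP-12−SP-11: 148a + 108b = −110.9;  SP-13−SP-11: 140a − 15b = −42.1.
Solving gives a = −0.35815, b = −0.53606.
Unit vector along 110° is (sin 110°, cos 110°) = (0.9397, -0.3420).
Slope in that direction = a·(0.9397) + b·(-0.3420) = −0.15321.
Apparent dip = arctan|0.15321| = 8.7° (true dip is 32.8°, so apparent ≤ true as expected).

8.7°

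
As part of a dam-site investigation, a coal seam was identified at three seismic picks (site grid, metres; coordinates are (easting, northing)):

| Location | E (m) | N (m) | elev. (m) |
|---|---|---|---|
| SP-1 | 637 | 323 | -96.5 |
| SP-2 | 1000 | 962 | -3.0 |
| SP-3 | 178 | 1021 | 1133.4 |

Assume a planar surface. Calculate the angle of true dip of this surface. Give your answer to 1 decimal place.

Let the plane be z = a·E + b·N + c.
SP-2−SP-1: 363a + 639b = 93.5;  SP-3−SP-1: −459a + 698b = 1229.9.
Solving gives a = −1.31823, b = 0.89518.
Gradient magnitude |∇z| = √(a² + b²) = √(1.73773 + 0.80134) = 1.59345.
True dip = arctan(1.59345) = 57.9°, dipping toward SE (azimuth ≈ 124°).

57.9°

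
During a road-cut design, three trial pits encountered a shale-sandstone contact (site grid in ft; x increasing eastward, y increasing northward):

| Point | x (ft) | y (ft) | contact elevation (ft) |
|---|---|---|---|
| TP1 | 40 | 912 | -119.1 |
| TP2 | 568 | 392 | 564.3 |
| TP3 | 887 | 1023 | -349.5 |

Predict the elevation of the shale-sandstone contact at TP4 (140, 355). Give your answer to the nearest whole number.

Let the plane be z = a·x + b·y + c.
TP2−TP1: 528a − 520b = 683.4;  TP3−TP1: 847a + 111b = −230.4.
Solving gives a = −0.08807, b = −1.40365.
Then c = -119.1 − a·40 − b·912 = 1164.56.
At (140, 355): z = −12.3 − 498.3 + 1164.56 = 653.9 ft.

654 ft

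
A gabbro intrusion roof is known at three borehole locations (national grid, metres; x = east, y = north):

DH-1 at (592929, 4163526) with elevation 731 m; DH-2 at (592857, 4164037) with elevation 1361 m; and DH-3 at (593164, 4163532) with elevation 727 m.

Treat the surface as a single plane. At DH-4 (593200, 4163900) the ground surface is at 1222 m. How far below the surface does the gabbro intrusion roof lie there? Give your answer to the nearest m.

Two edge vectors: DH-1→DH-2 = (-72, 511, 630), DH-1→DH-3 = (235, 6, -4).
Normal n = (DH-1→DH-2) × (DH-1→DH-3) = (-5824, 147762, -120517).
So ∂z/∂x = −n_x/n_z = −0.04832513 and ∂z/∂y = −n_y/n_z = 1.22606769.
Intercept c from DH-1: 731 + 28653.37 − 5104764.71 = −5075380.34.
At (593200, 4163900): z_contact = −28666.5 + 5105223.3 − 5075380.34 = 1176.5 m.
Depth below ground = 1222 − 1176.5 = 46 m.

46 m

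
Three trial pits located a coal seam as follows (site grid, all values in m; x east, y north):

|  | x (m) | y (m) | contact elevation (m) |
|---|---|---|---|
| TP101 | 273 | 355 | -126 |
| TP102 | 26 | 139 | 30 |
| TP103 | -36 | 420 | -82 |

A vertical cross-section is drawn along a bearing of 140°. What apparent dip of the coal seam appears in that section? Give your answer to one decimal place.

Two edge vectors: TP101→TP102 = (-247, -216, 156), TP101→TP103 = (-309, 65, 44).
Normal n = (TP101→TP102) × (TP101→TP103) = (-19644, -37336, -82799).
So ∂z/∂x = −n_x/n_z = −0.23725 and ∂z/∂y = −n_y/n_z = −0.45092.
Unit vector along 140° is (sin 140°, cos 140°) = (0.6428, -0.7660).
Slope in that direction = a·(0.6428) + b·(-0.7660) = 0.19293.
Apparent dip = arctan|0.19293| = 10.9° (true dip is 27.0°, so apparent ≤ true as expected).

10.9°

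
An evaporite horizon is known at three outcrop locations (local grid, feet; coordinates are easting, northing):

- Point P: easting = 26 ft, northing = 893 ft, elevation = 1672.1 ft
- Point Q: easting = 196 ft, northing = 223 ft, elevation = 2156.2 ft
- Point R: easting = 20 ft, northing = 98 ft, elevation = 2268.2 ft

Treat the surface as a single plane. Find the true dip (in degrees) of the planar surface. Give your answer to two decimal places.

37.10°

Two edge vectors: Point P→Point Q = (170, -670, 484.1), Point P→Point R = (-6, -795, 596.1).
Normal n = (Point P→Point Q) × (Point P→Point R) = (-14527.5, -104241.6, -139170).
So ∂z/∂easting = −n_x/n_z = −0.10439 and ∂z/∂northing = −n_y/n_z = −0.74902.
Gradient magnitude |∇z| = √(a² + b²) = √(0.01090 + 0.56104) = 0.75626.
True dip = arctan(0.75626) = 37.10°, dipping toward N (azimuth ≈ 008°).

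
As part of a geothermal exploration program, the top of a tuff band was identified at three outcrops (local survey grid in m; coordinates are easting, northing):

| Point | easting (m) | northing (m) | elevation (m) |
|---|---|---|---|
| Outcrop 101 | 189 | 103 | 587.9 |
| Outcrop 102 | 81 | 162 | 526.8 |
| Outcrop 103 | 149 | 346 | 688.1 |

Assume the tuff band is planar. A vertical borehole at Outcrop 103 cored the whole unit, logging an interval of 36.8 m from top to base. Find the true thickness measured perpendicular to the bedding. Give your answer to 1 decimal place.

25.6 m

Two edge vectors: Outcrop 101→Outcrop 102 = (-108, 59, -61.1), Outcrop 101→Outcrop 103 = (-40, 243, 100.2).
Normal n = (Outcrop 101→Outcrop 102) × (Outcrop 101→Outcrop 103) = (20759.1, 13265.6, -23884).
So ∂z/∂easting = −n_x/n_z = 0.86916 and ∂z/∂northing = −n_y/n_z = 0.55542.
|∇z| = √(a²+b²) = 1.03147, so dip δ = arctan(1.03147) = 45.89°.
True thickness = vertical thickness × cos δ = 36.8 × cos 45.89° = 25.6 m.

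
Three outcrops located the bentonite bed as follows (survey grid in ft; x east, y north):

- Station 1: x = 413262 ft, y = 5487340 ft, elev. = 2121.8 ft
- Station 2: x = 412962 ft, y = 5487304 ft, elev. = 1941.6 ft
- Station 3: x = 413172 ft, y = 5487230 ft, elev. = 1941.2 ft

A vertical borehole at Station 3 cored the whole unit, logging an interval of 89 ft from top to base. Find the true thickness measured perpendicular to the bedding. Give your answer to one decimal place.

Two edge vectors: Station 1→Station 2 = (-300, -36, -180.2), Station 1→Station 3 = (-90, -110, -180.6).
Normal n = (Station 1→Station 2) × (Station 1→Station 3) = (-13320.4, -37962, 29760).
So ∂z/∂x = −n_x/n_z = 0.44759 and ∂z/∂y = −n_y/n_z = 1.27560.
|∇z| = √(a²+b²) = 1.35185, so dip δ = arctan(1.35185) = 53.51°.
True thickness = vertical thickness × cos δ = 89 × cos 53.51° = 52.9 ft.

52.9 ft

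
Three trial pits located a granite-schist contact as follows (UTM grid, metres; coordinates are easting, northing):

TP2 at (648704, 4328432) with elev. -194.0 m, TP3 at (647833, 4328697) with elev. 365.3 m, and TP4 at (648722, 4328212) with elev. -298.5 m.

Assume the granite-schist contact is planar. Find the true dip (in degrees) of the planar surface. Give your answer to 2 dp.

33.80°

Two edge vectors: TP2→TP3 = (-871, 265, 559.3), TP2→TP4 = (18, -220, -104.5).
Normal n = (TP2→TP3) × (TP2→TP4) = (95353.5, -80952.1, 186850).
So ∂z/∂easting = −n_x/n_z = −0.51032 and ∂z/∂northing = −n_y/n_z = 0.43325.
Gradient magnitude |∇z| = √(a² + b²) = √(0.26043 + 0.18770) = 0.66943.
True dip = arctan(0.66943) = 33.80°, dipping toward SE (azimuth ≈ 130°).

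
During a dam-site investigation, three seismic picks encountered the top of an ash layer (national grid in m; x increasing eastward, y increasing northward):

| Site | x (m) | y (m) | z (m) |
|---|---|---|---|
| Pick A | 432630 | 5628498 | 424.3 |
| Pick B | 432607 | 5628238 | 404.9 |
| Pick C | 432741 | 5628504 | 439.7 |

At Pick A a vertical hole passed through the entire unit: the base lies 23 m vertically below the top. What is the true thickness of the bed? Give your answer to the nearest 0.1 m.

Let the plane be z = a·x + b·y + c.
Pick B−Pick A: −23a − 260b = −19.4;  Pick C−Pick A: 111a + 6b = 15.4.
Solving gives a = 0.13535, b = 0.06264.
|∇z| = √(a²+b²) = 0.14915, so dip δ = arctan(0.14915) = 8.48°.
True thickness = vertical thickness × cos δ = 23 × cos 8.48° = 22.7 m.

22.7 m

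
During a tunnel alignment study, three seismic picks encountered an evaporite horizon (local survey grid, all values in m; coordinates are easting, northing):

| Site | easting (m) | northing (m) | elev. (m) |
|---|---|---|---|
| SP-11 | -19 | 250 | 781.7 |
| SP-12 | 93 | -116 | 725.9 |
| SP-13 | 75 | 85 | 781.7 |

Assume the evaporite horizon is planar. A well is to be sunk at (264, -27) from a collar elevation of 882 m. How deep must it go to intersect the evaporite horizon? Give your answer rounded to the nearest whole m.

28 m

Two edge vectors: SP-11→SP-12 = (112, -366, -55.8), SP-11→SP-13 = (94, -165, 0).
Normal n = (SP-11→SP-12) × (SP-11→SP-13) = (-9207, -5245.2, 15924).
So ∂z/∂easting = −n_x/n_z = 0.57818 and ∂z/∂northing = −n_y/n_z = 0.32939.
Intercept c from SP-11: 781.7 + 10.99 − 82.35 = 710.34.
At (264, -27): z_contact = 152.6 − 8.9 + 710.34 = 854.1 m.
Depth below ground = 882 − 854.1 = 28 m.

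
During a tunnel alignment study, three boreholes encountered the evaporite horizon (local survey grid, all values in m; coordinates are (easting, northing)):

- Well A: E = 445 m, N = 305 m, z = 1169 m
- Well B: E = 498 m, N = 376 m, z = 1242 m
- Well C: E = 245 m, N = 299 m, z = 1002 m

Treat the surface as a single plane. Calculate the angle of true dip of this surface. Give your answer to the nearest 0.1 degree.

Two edge vectors: Well A→Well B = (53, 71, 73), Well A→Well C = (-200, -6, -167).
Normal n = (Well A→Well B) × (Well A→Well C) = (-11419, -5749, 13882).
So ∂z/∂E = −n_x/n_z = 0.82258 and ∂z/∂N = −n_y/n_z = 0.41413.
Gradient magnitude |∇z| = √(a² + b²) = √(0.67663 + 0.17151) = 0.92094.
True dip = arctan(0.92094) = 42.6°, dipping toward WSW (azimuth ≈ 243°).

42.6°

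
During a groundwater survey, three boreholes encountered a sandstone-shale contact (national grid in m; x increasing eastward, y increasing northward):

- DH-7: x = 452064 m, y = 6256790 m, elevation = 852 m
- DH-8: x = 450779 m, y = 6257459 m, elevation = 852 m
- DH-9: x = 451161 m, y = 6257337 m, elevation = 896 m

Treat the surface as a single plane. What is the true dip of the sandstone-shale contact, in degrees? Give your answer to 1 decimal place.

32.8°

Let the plane be z = a·x + b·y + c.
DH-8−DH-7: −1285a + 669b = 0;  DH-9−DH-7: −903a + 547b = 44.
Solving gives a = 0.29797, b = 0.57234.
Gradient magnitude |∇z| = √(a² + b²) = √(0.08879 + 0.32757) = 0.64526.
True dip = arctan(0.64526) = 32.8°, dipping toward SSW (azimuth ≈ 208°).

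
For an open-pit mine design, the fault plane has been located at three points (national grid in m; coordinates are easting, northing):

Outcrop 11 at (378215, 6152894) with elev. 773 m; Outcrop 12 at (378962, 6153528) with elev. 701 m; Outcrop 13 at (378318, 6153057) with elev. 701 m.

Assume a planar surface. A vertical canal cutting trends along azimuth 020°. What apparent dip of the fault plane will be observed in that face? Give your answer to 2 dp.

Two edge vectors: Outcrop 11→Outcrop 12 = (747, 634, -72), Outcrop 11→Outcrop 13 = (103, 163, -72).
Normal n = (Outcrop 11→Outcrop 12) × (Outcrop 11→Outcrop 13) = (-33912, 46368, 56459).
So ∂z/∂easting = −n_x/n_z = 0.60065 and ∂z/∂northing = −n_y/n_z = −0.82127.
Unit vector along 020° is (sin 20°, cos 20°) = (0.3420, 0.9397).
Slope in that direction = a·(0.3420) + b·(0.9397) = −0.56631.
Apparent dip = arctan|0.56631| = 29.52° (true dip is 45.5°, so apparent ≤ true as expected).

29.52°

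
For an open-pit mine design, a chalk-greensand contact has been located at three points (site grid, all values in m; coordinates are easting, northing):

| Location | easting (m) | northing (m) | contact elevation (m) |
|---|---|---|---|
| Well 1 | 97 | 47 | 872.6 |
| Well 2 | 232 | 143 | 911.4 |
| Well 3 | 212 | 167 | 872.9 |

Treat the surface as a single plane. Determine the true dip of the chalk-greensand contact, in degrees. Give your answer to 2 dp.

Let the plane be z = a·easting + b·northing + c.
Well 2−Well 1: 135a + 96b = 38.8;  Well 3−Well 1: 115a + 120b = 0.3.
Solving gives a = 0.89674, b = −0.85688.
Gradient magnitude |∇z| = √(a² + b²) = √(0.80415 + 0.73424) = 1.24032.
True dip = arctan(1.24032) = 51.12°, dipping toward NW (azimuth ≈ 314°).

51.12°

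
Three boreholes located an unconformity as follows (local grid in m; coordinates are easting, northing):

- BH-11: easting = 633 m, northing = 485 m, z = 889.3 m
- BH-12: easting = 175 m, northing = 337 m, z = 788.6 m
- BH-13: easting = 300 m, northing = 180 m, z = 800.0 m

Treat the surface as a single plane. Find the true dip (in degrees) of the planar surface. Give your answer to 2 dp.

11.86°

Two edge vectors: BH-11→BH-12 = (-458, -148, -100.7), BH-11→BH-13 = (-333, -305, -89.3).
Normal n = (BH-11→BH-12) × (BH-11→BH-13) = (-17497.1, -7366.3, 90406).
So ∂z/∂easting = −n_x/n_z = 0.19354 and ∂z/∂northing = −n_y/n_z = 0.08148.
Gradient magnitude |∇z| = √(a² + b²) = √(0.03746 + 0.00664) = 0.20999.
True dip = arctan(0.20999) = 11.86°, dipping toward WSW (azimuth ≈ 247°).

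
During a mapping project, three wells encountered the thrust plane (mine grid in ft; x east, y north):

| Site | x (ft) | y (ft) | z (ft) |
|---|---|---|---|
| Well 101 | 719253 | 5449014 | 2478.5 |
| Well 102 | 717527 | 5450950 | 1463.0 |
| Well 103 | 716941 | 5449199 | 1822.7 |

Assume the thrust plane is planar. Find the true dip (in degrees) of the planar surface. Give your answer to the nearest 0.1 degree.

21.4°

Two edge vectors: Well 101→Well 102 = (-1726, 1936, -1015.5), Well 101→Well 103 = (-2312, 185, -655.8).
Normal n = (Well 101→Well 102) × (Well 101→Well 103) = (-1081761.3, 1215925.2, 4156722).
So ∂z/∂x = −n_x/n_z = 0.26024 and ∂z/∂y = −n_y/n_z = −0.29252.
Gradient magnitude |∇z| = √(a² + b²) = √(0.06773 + 0.08557) = 0.39153.
True dip = arctan(0.39153) = 21.4°, dipping toward NW (azimuth ≈ 318°).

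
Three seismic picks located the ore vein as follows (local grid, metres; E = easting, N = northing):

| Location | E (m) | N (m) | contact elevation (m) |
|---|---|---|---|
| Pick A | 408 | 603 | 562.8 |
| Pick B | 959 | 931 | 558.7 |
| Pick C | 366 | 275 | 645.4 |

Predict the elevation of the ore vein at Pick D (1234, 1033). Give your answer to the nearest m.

573 m

Two edge vectors: Pick A→Pick B = (551, 328, -4.1), Pick A→Pick C = (-42, -328, 82.6).
Normal n = (Pick A→Pick B) × (Pick A→Pick C) = (25748, -45340.4, -166952).
So ∂z/∂E = −n_x/n_z = 0.15422 and ∂z/∂N = −n_y/n_z = −0.27158.
Intercept c from Pick A: 562.8 − 62.92 + 163.76 = 663.64.
At (1234, 1033): z = 190.3 − 280.5 + 663.64 = 573.4 m.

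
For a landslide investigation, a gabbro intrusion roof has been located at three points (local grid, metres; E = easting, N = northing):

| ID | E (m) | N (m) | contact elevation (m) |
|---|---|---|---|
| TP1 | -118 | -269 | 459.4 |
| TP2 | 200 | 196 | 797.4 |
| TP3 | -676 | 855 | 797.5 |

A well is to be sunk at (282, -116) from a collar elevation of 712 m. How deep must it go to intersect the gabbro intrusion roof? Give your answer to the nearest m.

35 m

Let the plane be z = a·E + b·N + c.
TP2−TP1: 318a + 465b = 338;  TP3−TP1: −558a + 1124b = 338.1.
Solving gives a = 0.36099, b = 0.48001.
Then c = 459.4 − a·-118 − b·-269 = 631.12.
At (282, -116): z_contact = 101.8 − 55.7 + 631.12 = 677.2 m.
Depth below ground = 712 − 677.2 = 35 m.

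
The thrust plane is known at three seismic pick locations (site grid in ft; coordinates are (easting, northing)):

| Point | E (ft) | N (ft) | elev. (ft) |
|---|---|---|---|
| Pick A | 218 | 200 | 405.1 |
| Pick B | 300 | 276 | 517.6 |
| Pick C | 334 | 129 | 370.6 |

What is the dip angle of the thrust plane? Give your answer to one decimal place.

Two edge vectors: Pick A→Pick B = (82, 76, 112.5), Pick A→Pick C = (116, -71, -34.5).
Normal n = (Pick A→Pick B) × (Pick A→Pick C) = (5365.5, 15879, -14638).
So ∂z/∂E = −n_x/n_z = 0.36655 and ∂z/∂N = −n_y/n_z = 1.08478.
Gradient magnitude |∇z| = √(a² + b²) = √(0.13436 + 1.17675) = 1.14503.
True dip = arctan(1.14503) = 48.9°, dipping toward SSW (azimuth ≈ 199°).

48.9°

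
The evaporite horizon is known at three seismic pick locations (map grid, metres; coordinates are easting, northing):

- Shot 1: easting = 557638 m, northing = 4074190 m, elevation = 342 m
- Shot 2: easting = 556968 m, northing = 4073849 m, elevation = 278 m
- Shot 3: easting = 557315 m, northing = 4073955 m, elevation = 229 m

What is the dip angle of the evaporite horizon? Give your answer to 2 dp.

51.67°

Let the plane be z = a·easting + b·northing + c.
Shot 2−Shot 1: −670a − 341b = −64;  Shot 3−Shot 1: −323a − 235b = −113.
Solving gives a = −0.49661, b = 1.16342.
Gradient magnitude |∇z| = √(a² + b²) = √(0.24662 + 1.35355) = 1.26498.
True dip = arctan(1.26498) = 51.67°, dipping toward SSE (azimuth ≈ 157°).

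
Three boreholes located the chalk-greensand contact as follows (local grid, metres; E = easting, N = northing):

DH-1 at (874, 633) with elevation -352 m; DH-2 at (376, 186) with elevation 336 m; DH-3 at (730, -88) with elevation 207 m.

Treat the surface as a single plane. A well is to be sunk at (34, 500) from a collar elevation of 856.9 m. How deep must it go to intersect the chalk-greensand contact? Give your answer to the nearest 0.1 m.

426.3 m

Let the plane be z = a·E + b·N + c.
DH-2−DH-1: −498a − 447b = 688;  DH-3−DH-1: −144a − 721b = 559.
Solving gives a = −0.83537, b = −0.60847.
Then c = -352 − a·874 − b·633 = 763.27.
At (34, 500): z_contact = −28.40 − 304.23 + 763.27 = 430.64 m.
Depth below ground = 856.9 − 430.64 = 426.3 m.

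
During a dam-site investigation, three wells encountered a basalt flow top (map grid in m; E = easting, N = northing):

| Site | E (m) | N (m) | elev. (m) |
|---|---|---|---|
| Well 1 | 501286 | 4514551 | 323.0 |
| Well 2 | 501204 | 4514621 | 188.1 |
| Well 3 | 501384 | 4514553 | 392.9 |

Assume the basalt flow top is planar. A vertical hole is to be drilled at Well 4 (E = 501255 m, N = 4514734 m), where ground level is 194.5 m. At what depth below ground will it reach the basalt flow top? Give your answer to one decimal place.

Let the plane be z = a·E + b·N + c.
Well 2−Well 1: −82a + 70b = −134.9;  Well 3−Well 1: 98a + 2b = 69.9.
Solving gives a = 0.735022779, b = −1.066116173.
Then c = 323 − a·501286 − b·4514551 = 4444902.21.
At (501255, 4514734): z_contact = 368433.84 − 4813230.93 + 4444902.21 = 105.12 m.
Depth below ground = 194.5 − 105.12 = 89.4 m.

89.4 m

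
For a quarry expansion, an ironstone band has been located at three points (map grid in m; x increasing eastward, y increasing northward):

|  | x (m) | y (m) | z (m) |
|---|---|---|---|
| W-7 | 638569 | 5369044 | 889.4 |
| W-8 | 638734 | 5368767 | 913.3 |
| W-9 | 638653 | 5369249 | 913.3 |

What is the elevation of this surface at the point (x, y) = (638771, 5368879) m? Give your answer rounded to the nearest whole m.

925 m

Two edge vectors: W-7→W-8 = (165, -277, 23.9), W-7→W-9 = (84, 205, 23.9).
Normal n = (W-7→W-8) × (W-7→W-9) = (-11519.8, -1935.9, 57093).
So ∂z/∂x = −n_x/n_z = 0.20177255 and ∂z/∂y = −n_y/n_z = 0.03390783.
Intercept c from W-7: 889.4 − 128845.69 − 182052.66 = −310008.95.
At (638771, 5368879): z = 128886.5 + 182047.1 − 310008.95 = 924.6 m.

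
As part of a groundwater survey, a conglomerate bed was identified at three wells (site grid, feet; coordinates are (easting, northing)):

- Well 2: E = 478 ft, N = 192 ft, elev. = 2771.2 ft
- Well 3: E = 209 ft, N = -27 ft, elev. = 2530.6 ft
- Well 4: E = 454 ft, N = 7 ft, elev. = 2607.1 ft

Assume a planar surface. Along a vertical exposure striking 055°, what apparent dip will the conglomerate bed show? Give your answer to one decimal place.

33.1°

Two edge vectors: Well 2→Well 3 = (-269, -219, -240.6), Well 2→Well 4 = (-24, -185, -164.1).
Normal n = (Well 2→Well 3) × (Well 2→Well 4) = (-8573.1, -38368.5, 44509).
So ∂z/∂E = −n_x/n_z = 0.19261 and ∂z/∂N = −n_y/n_z = 0.86204.
Unit vector along 055° is (sin 55°, cos 55°) = (0.8192, 0.5736).
Slope in that direction = a·(0.8192) + b·(0.5736) = 0.65223.
Apparent dip = arctan|0.65223| = 33.1° (true dip is 41.5°, so apparent ≤ true as expected).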